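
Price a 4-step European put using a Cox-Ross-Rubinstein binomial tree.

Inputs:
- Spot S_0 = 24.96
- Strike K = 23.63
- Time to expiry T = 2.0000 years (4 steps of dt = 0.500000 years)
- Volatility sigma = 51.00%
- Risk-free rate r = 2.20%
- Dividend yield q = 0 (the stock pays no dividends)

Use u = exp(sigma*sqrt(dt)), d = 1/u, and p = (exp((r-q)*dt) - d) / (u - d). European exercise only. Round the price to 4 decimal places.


dt = T/N = 0.500000
u = exp(sigma*sqrt(dt)) = 1.434225; d = 1/u = 0.697241
p = (exp((r-q)*dt) - d) / (u - d) = 0.425817
Discount per step: exp(-r*dt) = 0.989060
Stock lattice S(k, i) with i counting down-moves:
  k=0: S(0,0) = 24.9600
  k=1: S(1,0) = 35.7982; S(1,1) = 17.4031
  k=2: S(2,0) = 51.3427; S(2,1) = 24.9600; S(2,2) = 12.1342
  k=3: S(3,0) = 73.6370; S(3,1) = 35.7982; S(3,2) = 17.4031; S(3,3) = 8.4604
  k=4: S(4,0) = 105.6120; S(4,1) = 51.3427; S(4,2) = 24.9600; S(4,3) = 12.1342; S(4,4) = 5.8990
Terminal payoffs V(N, i) = max(K - S_T, 0):
  V(4,0) = 0.000000; V(4,1) = 0.000000; V(4,2) = 0.000000; V(4,3) = 11.495828; V(4,4) = 17.731036
Backward induction: V(k, i) = exp(-r*dt) * [p * V(k+1, i) + (1-p) * V(k+1, i+1)].
  V(3,0) = exp(-r*dt) * [p*0.000000 + (1-p)*0.000000] = 0.000000
  V(3,1) = exp(-r*dt) * [p*0.000000 + (1-p)*0.000000] = 0.000000
  V(3,2) = exp(-r*dt) * [p*0.000000 + (1-p)*11.495828] = 6.528505
  V(3,3) = exp(-r*dt) * [p*11.495828 + (1-p)*17.731036] = 14.911055
  V(2,0) = exp(-r*dt) * [p*0.000000 + (1-p)*0.000000] = 0.000000
  V(2,1) = exp(-r*dt) * [p*0.000000 + (1-p)*6.528505] = 3.707551
  V(2,2) = exp(-r*dt) * [p*6.528505 + (1-p)*14.911055] = 11.217552
  V(1,0) = exp(-r*dt) * [p*0.000000 + (1-p)*3.707551] = 2.105526
  V(1,1) = exp(-r*dt) * [p*3.707551 + (1-p)*11.217552] = 7.931937
  V(0,0) = exp(-r*dt) * [p*2.105526 + (1-p)*7.931937] = 5.391323

Answer: Price = V(0,0) = 5.3913


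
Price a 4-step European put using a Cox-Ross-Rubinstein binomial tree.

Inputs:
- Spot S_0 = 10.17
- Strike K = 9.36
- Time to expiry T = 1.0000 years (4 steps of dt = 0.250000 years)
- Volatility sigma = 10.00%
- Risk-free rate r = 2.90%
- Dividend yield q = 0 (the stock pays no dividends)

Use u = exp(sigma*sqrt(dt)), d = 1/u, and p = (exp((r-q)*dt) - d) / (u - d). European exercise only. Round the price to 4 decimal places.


dt = T/N = 0.250000
u = exp(sigma*sqrt(dt)) = 1.051271; d = 1/u = 0.951229
p = (exp((r-q)*dt) - d) / (u - d) = 0.560236
Discount per step: exp(-r*dt) = 0.992776
Stock lattice S(k, i) with i counting down-moves:
  k=0: S(0,0) = 10.1700
  k=1: S(1,0) = 10.6914; S(1,1) = 9.6740
  k=2: S(2,0) = 11.2396; S(2,1) = 10.1700; S(2,2) = 9.2022
  k=3: S(3,0) = 11.8159; S(3,1) = 10.6914; S(3,2) = 9.6740; S(3,3) = 8.7534
  k=4: S(4,0) = 12.4217; S(4,1) = 11.2396; S(4,2) = 10.1700; S(4,3) = 9.2022; S(4,4) = 8.3265
Terminal payoffs V(N, i) = max(K - S_T, 0):
  V(4,0) = 0.000000; V(4,1) = 0.000000; V(4,2) = 0.000000; V(4,3) = 0.157803; V(4,4) = 1.033508
Backward induction: V(k, i) = exp(-r*dt) * [p * V(k+1, i) + (1-p) * V(k+1, i+1)].
  V(3,0) = exp(-r*dt) * [p*0.000000 + (1-p)*0.000000] = 0.000000
  V(3,1) = exp(-r*dt) * [p*0.000000 + (1-p)*0.000000] = 0.000000
  V(3,2) = exp(-r*dt) * [p*0.000000 + (1-p)*0.157803] = 0.068895
  V(3,3) = exp(-r*dt) * [p*0.157803 + (1-p)*1.033508] = 0.538985
  V(2,0) = exp(-r*dt) * [p*0.000000 + (1-p)*0.000000] = 0.000000
  V(2,1) = exp(-r*dt) * [p*0.000000 + (1-p)*0.068895] = 0.030079
  V(2,2) = exp(-r*dt) * [p*0.068895 + (1-p)*0.538985] = 0.273633
  V(1,0) = exp(-r*dt) * [p*0.000000 + (1-p)*0.030079] = 0.013132
  V(1,1) = exp(-r*dt) * [p*0.030079 + (1-p)*0.273633] = 0.136194
  V(0,0) = exp(-r*dt) * [p*0.013132 + (1-p)*0.136194] = 0.066765

Answer: Price = V(0,0) = 0.0668


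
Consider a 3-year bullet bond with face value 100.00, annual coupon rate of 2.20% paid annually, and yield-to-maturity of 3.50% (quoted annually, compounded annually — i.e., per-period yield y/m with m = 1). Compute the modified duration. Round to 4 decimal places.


Answer: Modified duration = 2.8353

Derivation:
Coupon per period c = face * coupon_rate / m = 2.200000
Periods per year m = 1; per-period yield y/m = 0.035000
Number of cashflows N = 3
Cashflows (t years, CF_t, discount factor 1/(1+y/m)^(m*t), PV):
  t = 1.0000: CF_t = 2.200000, DF = 0.966184, PV = 2.125604
  t = 2.0000: CF_t = 2.200000, DF = 0.933511, PV = 2.053724
  t = 3.0000: CF_t = 102.200000, DF = 0.901943, PV = 92.178545
Price P = sum_t PV_t = 96.357872
First compute Macaulay numerator sum_t t * PV_t:
  t * PV_t at t = 1.0000: 2.125604
  t * PV_t at t = 2.0000: 4.107447
  t * PV_t at t = 3.0000: 276.535634
Macaulay duration D = 282.768685 / 96.357872 = 2.934568
Modified duration = D / (1 + y/m) = 2.934568 / (1 + 0.035000) = 2.835331


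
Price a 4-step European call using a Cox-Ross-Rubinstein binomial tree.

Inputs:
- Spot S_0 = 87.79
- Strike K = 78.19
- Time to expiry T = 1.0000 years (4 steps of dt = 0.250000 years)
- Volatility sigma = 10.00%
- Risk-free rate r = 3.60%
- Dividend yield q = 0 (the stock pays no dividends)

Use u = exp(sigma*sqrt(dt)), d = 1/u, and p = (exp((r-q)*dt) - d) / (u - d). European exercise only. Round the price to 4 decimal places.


Answer: Price = V(0,0) = 12.5582

Derivation:
dt = T/N = 0.250000
u = exp(sigma*sqrt(dt)) = 1.051271; d = 1/u = 0.951229
p = (exp((r-q)*dt) - d) / (u - d) = 0.577871
Discount per step: exp(-r*dt) = 0.991040
Stock lattice S(k, i) with i counting down-moves:
  k=0: S(0,0) = 87.7900
  k=1: S(1,0) = 92.2911; S(1,1) = 83.5084
  k=2: S(2,0) = 97.0230; S(2,1) = 87.7900; S(2,2) = 79.4357
  k=3: S(3,0) = 101.9974; S(3,1) = 92.2911; S(3,2) = 83.5084; S(3,3) = 75.5616
  k=4: S(4,0) = 107.2269; S(4,1) = 97.0230; S(4,2) = 87.7900; S(4,3) = 79.4357; S(4,4) = 71.8764
Terminal payoffs V(N, i) = max(S_T - K, 0):
  V(4,0) = 29.036948; V(4,1) = 18.832955; V(4,2) = 9.600000; V(4,3) = 1.245677; V(4,4) = 0.000000
Backward induction: V(k, i) = exp(-r*dt) * [p * V(k+1, i) + (1-p) * V(k+1, i+1)].
  V(3,0) = exp(-r*dt) * [p*29.036948 + (1-p)*18.832955] = 24.507981
  V(3,1) = exp(-r*dt) * [p*18.832955 + (1-p)*9.600000] = 14.801642
  V(3,2) = exp(-r*dt) * [p*9.600000 + (1-p)*1.245677] = 6.018984
  V(3,3) = exp(-r*dt) * [p*1.245677 + (1-p)*0.000000] = 0.713391
  V(2,0) = exp(-r*dt) * [p*24.507981 + (1-p)*14.801642] = 20.227784
  V(2,1) = exp(-r*dt) * [p*14.801642 + (1-p)*6.018984] = 10.994829
  V(2,2) = exp(-r*dt) * [p*6.018984 + (1-p)*0.713391] = 3.745479
  V(1,0) = exp(-r*dt) * [p*20.227784 + (1-p)*10.994829] = 16.183974
  V(1,1) = exp(-r*dt) * [p*10.994829 + (1-p)*3.745479] = 7.863578
  V(0,0) = exp(-r*dt) * [p*16.183974 + (1-p)*7.863578] = 12.558161


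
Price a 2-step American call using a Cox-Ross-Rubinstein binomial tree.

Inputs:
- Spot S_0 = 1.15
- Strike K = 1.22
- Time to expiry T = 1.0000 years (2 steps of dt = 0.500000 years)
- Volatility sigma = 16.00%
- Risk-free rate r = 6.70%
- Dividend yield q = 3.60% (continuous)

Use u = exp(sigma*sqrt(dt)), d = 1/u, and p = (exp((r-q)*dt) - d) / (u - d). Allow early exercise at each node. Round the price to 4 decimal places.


Answer: Price = V(0,0) = 0.0607

Derivation:
dt = T/N = 0.500000
u = exp(sigma*sqrt(dt)) = 1.119785; d = 1/u = 0.893028
p = (exp((r-q)*dt) - d) / (u - d) = 0.540633
Discount per step: exp(-r*dt) = 0.967055
Stock lattice S(k, i) with i counting down-moves:
  k=0: S(0,0) = 1.1500
  k=1: S(1,0) = 1.2878; S(1,1) = 1.0270
  k=2: S(2,0) = 1.4420; S(2,1) = 1.1500; S(2,2) = 0.9171
Terminal payoffs V(N, i) = max(S_T - K, 0):
  V(2,0) = 0.222007; V(2,1) = 0.000000; V(2,2) = 0.000000
Backward induction: V(k, i) = exp(-r*dt) * [p * V(k+1, i) + (1-p) * V(k+1, i+1)]; then take max(V_cont, immediate exercise) for American.
  V(1,0) = exp(-r*dt) * [p*0.222007 + (1-p)*0.000000] = 0.116070; exercise = 0.067753; V(1,0) = max -> 0.116070
  V(1,1) = exp(-r*dt) * [p*0.000000 + (1-p)*0.000000] = 0.000000; exercise = 0.000000; V(1,1) = max -> 0.000000
  V(0,0) = exp(-r*dt) * [p*0.116070 + (1-p)*0.000000] = 0.060684; exercise = 0.000000; V(0,0) = max -> 0.060684


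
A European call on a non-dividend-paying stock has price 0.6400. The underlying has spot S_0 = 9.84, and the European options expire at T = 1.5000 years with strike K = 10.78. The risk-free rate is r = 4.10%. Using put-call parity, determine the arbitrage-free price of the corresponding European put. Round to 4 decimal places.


Answer: Put price = 0.9370

Derivation:
Put-call parity: C - P = S_0 * exp(-qT) - K * exp(-rT).
S_0 * exp(-qT) = 9.8400 * 1.00000000 = 9.84000000
K * exp(-rT) = 10.7800 * 0.94035295 = 10.13700476
P = C - S*exp(-qT) + K*exp(-rT)
P = 0.6400 - 9.84000000 + 10.13700476 = 0.9370


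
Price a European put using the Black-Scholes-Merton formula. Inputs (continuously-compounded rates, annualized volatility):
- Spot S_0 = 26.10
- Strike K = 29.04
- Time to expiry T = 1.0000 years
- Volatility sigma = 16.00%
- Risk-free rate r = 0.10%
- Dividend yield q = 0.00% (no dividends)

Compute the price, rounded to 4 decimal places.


Answer: Price = 3.5816

Derivation:
d1 = (ln(S/K) + (r - q + 0.5*sigma^2) * T) / (sigma * sqrt(T)) = -0.58086797
d2 = d1 - sigma * sqrt(T) = -0.74086797
exp(-rT) = 0.99900050; exp(-qT) = 1.00000000
P = K * exp(-rT) * N(-d2) - S_0 * exp(-qT) * N(-d1)
N(-d1) = 0.71933528; N(-d2) = 0.77061325
P = 29.0400 * 0.99900050 * 0.77061325 - 26.1000 * 1.00000000 * 0.71933528 = 3.5816


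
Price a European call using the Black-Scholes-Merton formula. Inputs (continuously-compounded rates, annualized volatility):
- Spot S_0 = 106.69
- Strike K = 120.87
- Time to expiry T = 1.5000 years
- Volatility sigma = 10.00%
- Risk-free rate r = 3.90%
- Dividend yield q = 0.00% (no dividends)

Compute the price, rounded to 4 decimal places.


Answer: Price = 2.5014

Derivation:
d1 = (ln(S/K) + (r - q + 0.5*sigma^2) * T) / (sigma * sqrt(T)) = -0.48000327
d2 = d1 - sigma * sqrt(T) = -0.60247776
exp(-rT) = 0.94317824; exp(-qT) = 1.00000000
C = S_0 * exp(-qT) * N(d1) - K * exp(-rT) * N(d2)
N(d1) = 0.31561253; N(d2) = 0.27342808
C = 106.6900 * 1.00000000 * 0.31561253 - 120.8700 * 0.94317824 * 0.27342808 = 2.5014


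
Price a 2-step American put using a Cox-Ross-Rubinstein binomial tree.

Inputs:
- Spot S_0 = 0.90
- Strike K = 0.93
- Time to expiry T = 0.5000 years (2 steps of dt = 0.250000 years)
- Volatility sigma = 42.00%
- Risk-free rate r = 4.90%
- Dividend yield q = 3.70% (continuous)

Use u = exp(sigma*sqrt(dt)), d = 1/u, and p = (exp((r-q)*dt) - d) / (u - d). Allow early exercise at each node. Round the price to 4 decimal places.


Answer: Price = V(0,0) = 0.1152

Derivation:
dt = T/N = 0.250000
u = exp(sigma*sqrt(dt)) = 1.233678; d = 1/u = 0.810584
p = (exp((r-q)*dt) - d) / (u - d) = 0.454793
Discount per step: exp(-r*dt) = 0.987825
Stock lattice S(k, i) with i counting down-moves:
  k=0: S(0,0) = 0.9000
  k=1: S(1,0) = 1.1103; S(1,1) = 0.7295
  k=2: S(2,0) = 1.3698; S(2,1) = 0.9000; S(2,2) = 0.5913
Terminal payoffs V(N, i) = max(K - S_T, 0):
  V(2,0) = 0.000000; V(2,1) = 0.030000; V(2,2) = 0.338658
Backward induction: V(k, i) = exp(-r*dt) * [p * V(k+1, i) + (1-p) * V(k+1, i+1)]; then take max(V_cont, immediate exercise) for American.
  V(1,0) = exp(-r*dt) * [p*0.000000 + (1-p)*0.030000] = 0.016157; exercise = 0.000000; V(1,0) = max -> 0.016157
  V(1,1) = exp(-r*dt) * [p*0.030000 + (1-p)*0.338658] = 0.195868; exercise = 0.200474; V(1,1) = max -> 0.200474
  V(0,0) = exp(-r*dt) * [p*0.016157 + (1-p)*0.200474] = 0.115228; exercise = 0.030000; V(0,0) = max -> 0.115228


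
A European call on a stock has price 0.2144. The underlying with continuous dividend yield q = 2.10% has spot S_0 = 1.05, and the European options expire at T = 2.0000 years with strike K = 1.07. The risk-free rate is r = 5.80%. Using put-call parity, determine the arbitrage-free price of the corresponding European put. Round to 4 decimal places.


Answer: Put price = 0.1604

Derivation:
Put-call parity: C - P = S_0 * exp(-qT) - K * exp(-rT).
S_0 * exp(-qT) = 1.0500 * 0.95886978 = 1.00681327
K * exp(-rT) = 1.0700 * 0.89047522 = 0.95280849
P = C - S*exp(-qT) + K*exp(-rT)
P = 0.2144 - 1.00681327 + 0.95280849 = 0.1604


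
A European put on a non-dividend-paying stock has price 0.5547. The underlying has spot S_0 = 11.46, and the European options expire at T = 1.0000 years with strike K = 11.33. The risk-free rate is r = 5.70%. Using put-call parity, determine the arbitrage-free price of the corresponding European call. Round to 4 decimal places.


Put-call parity: C - P = S_0 * exp(-qT) - K * exp(-rT).
S_0 * exp(-qT) = 11.4600 * 1.00000000 = 11.46000000
K * exp(-rT) = 11.3300 * 0.94459407 = 10.70225081
C = P + S*exp(-qT) - K*exp(-rT)
C = 0.5547 + 11.46000000 - 10.70225081 = 1.3124

Answer: Call price = 1.3124


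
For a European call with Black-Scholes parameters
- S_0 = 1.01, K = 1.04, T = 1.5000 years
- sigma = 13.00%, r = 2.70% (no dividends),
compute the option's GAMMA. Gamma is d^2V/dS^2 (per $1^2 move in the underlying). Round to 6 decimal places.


Answer: Gamma = 2.453041

Derivation:
d1 = 0.1501387586; d2 = -0.0090780747
phi(d1) = 0.3944711166; exp(-qT) = 1.0000000000; exp(-rT) = 0.9603091645
Gamma = exp(-qT) * phi(d1) / (S * sigma * sqrt(T)) = 1.0000000000 * 0.3944711166 / (1.0100 * 0.1300 * 1.2247448714) = 2.453041


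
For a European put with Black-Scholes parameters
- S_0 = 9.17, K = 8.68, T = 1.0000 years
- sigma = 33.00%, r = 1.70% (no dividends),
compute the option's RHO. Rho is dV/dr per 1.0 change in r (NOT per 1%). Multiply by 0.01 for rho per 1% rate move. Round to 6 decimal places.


d1 = 0.3829265382; d2 = 0.0529265382
phi(d1) = 0.3707397667; exp(-qT) = 1.0000000000; exp(-rT) = 0.9831436846
N(-d2) = 0.4788952198
Rho = -K*T*exp(-rT)*N(-d2) = -8.6800 * 1.0000 * 0.9831436846 * 0.4788952198 = -4.086742

Answer: Rho = -4.086742


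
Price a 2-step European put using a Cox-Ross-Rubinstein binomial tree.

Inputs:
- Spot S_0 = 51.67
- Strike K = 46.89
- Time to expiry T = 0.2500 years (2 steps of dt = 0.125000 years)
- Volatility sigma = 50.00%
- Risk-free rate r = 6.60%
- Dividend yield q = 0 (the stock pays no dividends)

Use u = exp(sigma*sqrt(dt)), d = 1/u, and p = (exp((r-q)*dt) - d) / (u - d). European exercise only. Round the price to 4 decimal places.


dt = T/N = 0.125000
u = exp(sigma*sqrt(dt)) = 1.193365; d = 1/u = 0.837967
p = (exp((r-q)*dt) - d) / (u - d) = 0.479230
Discount per step: exp(-r*dt) = 0.991784
Stock lattice S(k, i) with i counting down-moves:
  k=0: S(0,0) = 51.6700
  k=1: S(1,0) = 61.6611; S(1,1) = 43.2977
  k=2: S(2,0) = 73.5842; S(2,1) = 51.6700; S(2,2) = 36.2821
Terminal payoffs V(N, i) = max(K - S_T, 0):
  V(2,0) = 0.000000; V(2,1) = 0.000000; V(2,2) = 10.607920
Backward induction: V(k, i) = exp(-r*dt) * [p * V(k+1, i) + (1-p) * V(k+1, i+1)].
  V(1,0) = exp(-r*dt) * [p*0.000000 + (1-p)*0.000000] = 0.000000
  V(1,1) = exp(-r*dt) * [p*0.000000 + (1-p)*10.607920] = 5.478899
  V(0,0) = exp(-r*dt) * [p*0.000000 + (1-p)*5.478899] = 2.829804

Answer: Price = V(0,0) = 2.8298


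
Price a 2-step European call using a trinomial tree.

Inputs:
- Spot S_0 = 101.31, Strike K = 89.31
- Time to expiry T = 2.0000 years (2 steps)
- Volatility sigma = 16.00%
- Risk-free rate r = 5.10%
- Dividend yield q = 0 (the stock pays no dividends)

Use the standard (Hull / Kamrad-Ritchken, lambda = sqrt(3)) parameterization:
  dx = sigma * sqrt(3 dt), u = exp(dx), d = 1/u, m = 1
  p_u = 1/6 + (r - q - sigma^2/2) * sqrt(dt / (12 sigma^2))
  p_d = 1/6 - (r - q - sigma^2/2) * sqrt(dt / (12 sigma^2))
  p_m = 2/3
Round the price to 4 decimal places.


dt = T/N = 1.000000; dx = sigma*sqrt(3*dt) = 0.277128
u = exp(dx) = 1.319335; d = 1/u = 0.757957
p_u = 0.235588, p_m = 0.666667, p_d = 0.097745
Discount per step: exp(-r*dt) = 0.950279
Stock lattice S(k, j) with j the centered position index:
  k=0: S(0,+0) = 101.3100
  k=1: S(1,-1) = 76.7887; S(1,+0) = 101.3100; S(1,+1) = 133.6619
  k=2: S(2,-2) = 58.2025; S(2,-1) = 76.7887; S(2,+0) = 101.3100; S(2,+1) = 133.6619; S(2,+2) = 176.3448
Terminal payoffs V(N, j) = max(S_T - K, 0):
  V(2,-2) = 0.000000; V(2,-1) = 0.000000; V(2,+0) = 12.000000; V(2,+1) = 44.351870; V(2,+2) = 87.034837
Backward induction: V(k, j) = exp(-r*dt) * [p_u * V(k+1, j+1) + p_m * V(k+1, j) + p_d * V(k+1, j-1)]
  V(1,-1) = exp(-r*dt) * [p_u*12.000000 + p_m*0.000000 + p_d*0.000000] = 2.686489
  V(1,+0) = exp(-r*dt) * [p_u*44.351870 + p_m*12.000000 + p_d*0.000000] = 17.531465
  V(1,+1) = exp(-r*dt) * [p_u*87.034837 + p_m*44.351870 + p_d*12.000000] = 48.697230
  V(0,+0) = exp(-r*dt) * [p_u*48.697230 + p_m*17.531465 + p_d*2.686489] = 22.258103

Answer: Price = V(0,0) = 22.2581


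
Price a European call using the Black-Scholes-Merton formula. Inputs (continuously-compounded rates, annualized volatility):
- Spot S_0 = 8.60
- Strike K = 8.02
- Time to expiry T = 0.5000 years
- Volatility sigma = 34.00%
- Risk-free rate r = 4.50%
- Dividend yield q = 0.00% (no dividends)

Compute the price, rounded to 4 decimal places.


Answer: Price = 1.2228

Derivation:
d1 = (ln(S/K) + (r - q + 0.5*sigma^2) * T) / (sigma * sqrt(T)) = 0.50422446
d2 = d1 - sigma * sqrt(T) = 0.26380815
exp(-rT) = 0.97775124; exp(-qT) = 1.00000000
C = S_0 * exp(-qT) * N(d1) - K * exp(-rT) * N(d2)
N(d1) = 0.69294817; N(d2) = 0.60403612
C = 8.6000 * 1.00000000 * 0.69294817 - 8.0200 * 0.97775124 * 0.60403612 = 1.2228


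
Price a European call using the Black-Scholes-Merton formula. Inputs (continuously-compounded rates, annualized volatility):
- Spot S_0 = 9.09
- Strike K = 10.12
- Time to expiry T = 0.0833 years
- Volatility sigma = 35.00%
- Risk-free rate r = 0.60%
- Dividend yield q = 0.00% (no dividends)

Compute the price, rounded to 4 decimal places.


d1 = (ln(S/K) + (r - q + 0.5*sigma^2) * T) / (sigma * sqrt(T)) = -1.00713493
d2 = d1 - sigma * sqrt(T) = -1.10815102
exp(-rT) = 0.99950032; exp(-qT) = 1.00000000
C = S_0 * exp(-qT) * N(d1) - K * exp(-rT) * N(d2)
N(d1) = 0.15693497; N(d2) = 0.13389830
C = 9.0900 * 1.00000000 * 0.15693497 - 10.1200 * 0.99950032 * 0.13389830 = 0.0722

Answer: Price = 0.0722


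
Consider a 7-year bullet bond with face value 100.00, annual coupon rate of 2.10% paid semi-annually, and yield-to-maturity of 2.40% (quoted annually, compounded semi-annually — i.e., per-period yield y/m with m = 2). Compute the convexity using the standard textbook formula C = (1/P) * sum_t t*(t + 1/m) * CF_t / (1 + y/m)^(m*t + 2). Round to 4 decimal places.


Coupon per period c = face * coupon_rate / m = 1.050000
Periods per year m = 2; per-period yield y/m = 0.012000
Number of cashflows N = 14
Cashflows (t years, CF_t, discount factor 1/(1+y/m)^(m*t), PV):
  t = 0.5000: CF_t = 1.050000, DF = 0.988142, PV = 1.037549
  t = 1.0000: CF_t = 1.050000, DF = 0.976425, PV = 1.025246
  t = 1.5000: CF_t = 1.050000, DF = 0.964847, PV = 1.013089
  t = 2.0000: CF_t = 1.050000, DF = 0.953406, PV = 1.001076
  t = 2.5000: CF_t = 1.050000, DF = 0.942101, PV = 0.989206
  t = 3.0000: CF_t = 1.050000, DF = 0.930930, PV = 0.977476
  t = 3.5000: CF_t = 1.050000, DF = 0.919891, PV = 0.965886
  t = 4.0000: CF_t = 1.050000, DF = 0.908983, PV = 0.954432
  t = 4.5000: CF_t = 1.050000, DF = 0.898205, PV = 0.943115
  t = 5.0000: CF_t = 1.050000, DF = 0.887554, PV = 0.931932
  t = 5.5000: CF_t = 1.050000, DF = 0.877030, PV = 0.920881
  t = 6.0000: CF_t = 1.050000, DF = 0.866630, PV = 0.909962
  t = 6.5000: CF_t = 1.050000, DF = 0.856354, PV = 0.899172
  t = 7.0000: CF_t = 101.050000, DF = 0.846200, PV = 85.508471
Price P = sum_t PV_t = 98.077495
Convexity numerator sum_t t*(t + 1/m) * CF_t / (1+y/m)^(m*t + 2):
  t = 0.5000: term = 0.506545
  t = 1.0000: term = 1.501615
  t = 1.5000: term = 2.967618
  t = 2.0000: term = 4.887381
  t = 2.5000: term = 7.244142
  t = 3.0000: term = 10.021541
  t = 3.5000: term = 13.203611
  t = 4.0000: term = 16.774774
  t = 4.5000: term = 20.719830
  t = 5.0000: term = 25.023949
  t = 5.5000: term = 29.672667
  t = 6.0000: term = 34.651874
  t = 6.5000: term = 39.947813
  t = 7.0000: term = 4383.362836
Convexity = (1/P) * sum = 4590.486195 / 98.077495 = 46.804684

Answer: Convexity = 46.8047


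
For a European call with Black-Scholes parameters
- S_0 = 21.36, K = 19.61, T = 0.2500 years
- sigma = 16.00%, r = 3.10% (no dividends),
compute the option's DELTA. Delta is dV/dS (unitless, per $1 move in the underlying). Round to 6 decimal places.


d1 = 1.2053796735; d2 = 1.1253796735
phi(d1) = 0.1929337117; exp(-qT) = 1.0000000000; exp(-rT) = 0.9922799538
N(d1) = 0.8859716176
Delta = exp(-qT) * N(d1) = 1.0000000000 * 0.8859716176 = 0.885972

Answer: Delta = 0.885972


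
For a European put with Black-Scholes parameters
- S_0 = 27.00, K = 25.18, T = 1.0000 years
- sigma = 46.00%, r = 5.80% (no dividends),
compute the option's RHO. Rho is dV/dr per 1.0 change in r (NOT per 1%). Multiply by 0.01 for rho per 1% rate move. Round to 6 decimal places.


d1 = 0.5077974726; d2 = 0.0477974726
phi(d1) = 0.3506847281; exp(-qT) = 1.0000000000; exp(-rT) = 0.9436499474
N(-d2) = 0.4809388254
Rho = -K*T*exp(-rT)*N(-d2) = -25.1800 * 1.0000 * 0.9436499474 * 0.4809388254 = -11.427638

Answer: Rho = -11.427638


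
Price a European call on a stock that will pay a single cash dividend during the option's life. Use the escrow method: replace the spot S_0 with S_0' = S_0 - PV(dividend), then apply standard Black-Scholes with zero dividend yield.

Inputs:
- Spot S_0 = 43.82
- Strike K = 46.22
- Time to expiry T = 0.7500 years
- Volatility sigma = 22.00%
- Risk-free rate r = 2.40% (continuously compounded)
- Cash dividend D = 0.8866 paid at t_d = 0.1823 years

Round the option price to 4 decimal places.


Answer: Price = 2.2645

Derivation:
PV(D) = D * exp(-r * t_d) = 0.8866 * 0.99563436 = 0.88272942
S_0' = S_0 - PV(D) = 43.8200 - 0.88272942 = 42.93727058
d1 = (ln(S_0'/K) + (r + sigma^2/2)*T) / (sigma*sqrt(T)) = -0.19694141
d2 = d1 - sigma*sqrt(T) = -0.38746700
exp(-rT) = 0.98216103
N(d1) = 0.42193669; N(d2) = 0.34920526
C = S_0' * N(d1) - K * exp(-rT) * N(d2) = 42.93727058 * 0.42193669 - 46.2200 * 0.98216103 * 0.34920526 = 2.2645


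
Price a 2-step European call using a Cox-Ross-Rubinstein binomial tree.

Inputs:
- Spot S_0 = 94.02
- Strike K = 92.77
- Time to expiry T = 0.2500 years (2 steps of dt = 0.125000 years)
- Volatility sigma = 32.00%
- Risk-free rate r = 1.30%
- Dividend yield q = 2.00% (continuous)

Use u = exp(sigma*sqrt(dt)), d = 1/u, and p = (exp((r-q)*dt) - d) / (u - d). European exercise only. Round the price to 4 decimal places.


Answer: Price = V(0,0) = 6.1026

Derivation:
dt = T/N = 0.125000
u = exp(sigma*sqrt(dt)) = 1.119785; d = 1/u = 0.893028
p = (exp((r-q)*dt) - d) / (u - d) = 0.467889
Discount per step: exp(-r*dt) = 0.998376
Stock lattice S(k, i) with i counting down-moves:
  k=0: S(0,0) = 94.0200
  k=1: S(1,0) = 105.2822; S(1,1) = 83.9625
  k=2: S(2,0) = 117.8935; S(2,1) = 94.0200; S(2,2) = 74.9809
Terminal payoffs V(N, i) = max(S_T - K, 0):
  V(2,0) = 25.123502; V(2,1) = 1.250000; V(2,2) = 0.000000
Backward induction: V(k, i) = exp(-r*dt) * [p * V(k+1, i) + (1-p) * V(k+1, i+1)].
  V(1,0) = exp(-r*dt) * [p*25.123502 + (1-p)*1.250000] = 12.399978
  V(1,1) = exp(-r*dt) * [p*1.250000 + (1-p)*0.000000] = 0.583911
  V(0,0) = exp(-r*dt) * [p*12.399978 + (1-p)*0.583911] = 6.102592


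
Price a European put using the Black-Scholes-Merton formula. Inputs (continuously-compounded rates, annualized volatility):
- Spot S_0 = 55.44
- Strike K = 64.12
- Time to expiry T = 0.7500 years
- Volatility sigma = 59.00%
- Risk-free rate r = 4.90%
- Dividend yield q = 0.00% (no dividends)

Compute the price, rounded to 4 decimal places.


d1 = (ln(S/K) + (r - q + 0.5*sigma^2) * T) / (sigma * sqrt(T)) = 0.04272887
d2 = d1 - sigma * sqrt(T) = -0.46822612
exp(-rT) = 0.96391708; exp(-qT) = 1.00000000
P = K * exp(-rT) * N(-d2) - S_0 * exp(-qT) * N(-d1)
N(-d1) = 0.48295883; N(-d2) = 0.68018855
P = 64.1200 * 0.96391708 * 0.68018855 - 55.4400 * 1.00000000 * 0.48295883 = 15.2647

Answer: Price = 15.2647


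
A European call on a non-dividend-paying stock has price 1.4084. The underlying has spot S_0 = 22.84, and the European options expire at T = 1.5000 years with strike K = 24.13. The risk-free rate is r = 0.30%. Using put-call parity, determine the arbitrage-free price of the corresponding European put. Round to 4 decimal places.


Put-call parity: C - P = S_0 * exp(-qT) - K * exp(-rT).
S_0 * exp(-qT) = 22.8400 * 1.00000000 = 22.84000000
K * exp(-rT) = 24.1300 * 0.99551011 = 24.02165895
P = C - S*exp(-qT) + K*exp(-rT)
P = 1.4084 - 22.84000000 + 24.02165895 = 2.5901

Answer: Put price = 2.5901


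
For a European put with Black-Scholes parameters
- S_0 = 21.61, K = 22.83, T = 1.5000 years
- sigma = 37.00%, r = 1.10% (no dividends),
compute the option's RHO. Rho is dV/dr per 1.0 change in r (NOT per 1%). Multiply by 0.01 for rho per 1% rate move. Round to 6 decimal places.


d1 = 0.1417961284; d2 = -0.3113594740
phi(d1) = 0.3949517773; exp(-qT) = 1.0000000000; exp(-rT) = 0.9836353794
N(-d2) = 0.6222363206
Rho = -K*T*exp(-rT)*N(-d2) = -22.8300 * 1.5000 * 0.9836353794 * 0.6222363206 = -20.959778

Answer: Rho = -20.959778


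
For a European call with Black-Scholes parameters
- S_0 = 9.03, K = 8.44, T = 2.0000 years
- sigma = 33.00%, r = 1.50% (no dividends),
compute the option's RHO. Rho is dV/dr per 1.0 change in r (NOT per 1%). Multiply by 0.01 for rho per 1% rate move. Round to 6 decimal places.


Answer: Rho = 8.031921

Derivation:
d1 = 0.4424132688; d2 = -0.0242772068
phi(d1) = 0.3617495044; exp(-qT) = 1.0000000000; exp(-rT) = 0.9704455335
N(d2) = 0.4903157471
Rho = K*T*exp(-rT)*N(d2) = 8.4400 * 2.0000 * 0.9704455335 * 0.4903157471 = 8.031921


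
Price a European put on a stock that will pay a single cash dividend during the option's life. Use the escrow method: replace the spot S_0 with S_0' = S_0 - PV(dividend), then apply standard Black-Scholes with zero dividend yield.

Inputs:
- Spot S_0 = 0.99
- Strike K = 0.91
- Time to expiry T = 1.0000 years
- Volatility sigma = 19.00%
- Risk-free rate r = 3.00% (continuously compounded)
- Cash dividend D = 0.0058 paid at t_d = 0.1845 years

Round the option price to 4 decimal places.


PV(D) = D * exp(-r * t_d) = 0.0058 * 0.99448029 = 0.00576799
S_0' = S_0 - PV(D) = 0.9900 - 0.00576799 = 0.98423201
d1 = (ln(S_0'/K) + (r + sigma^2/2)*T) / (sigma*sqrt(T)) = 0.66561609
d2 = d1 - sigma*sqrt(T) = 0.47561609
exp(-rT) = 0.97044553
N(-d1) = 0.25282826; N(-d2) = 0.31717396
P = K * exp(-rT) * N(-d2) - S_0' * N(-d1) = 0.9100 * 0.97044553 * 0.31717396 - 0.98423201 * 0.25282826 = 0.0313

Answer: Price = 0.0313


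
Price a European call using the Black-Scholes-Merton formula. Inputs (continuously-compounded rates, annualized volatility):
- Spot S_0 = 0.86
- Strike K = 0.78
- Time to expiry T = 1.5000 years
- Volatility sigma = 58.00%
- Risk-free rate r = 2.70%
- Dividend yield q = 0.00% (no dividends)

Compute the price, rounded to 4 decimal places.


d1 = (ln(S/K) + (r - q + 0.5*sigma^2) * T) / (sigma * sqrt(T)) = 0.54964082
d2 = d1 - sigma * sqrt(T) = -0.16071121
exp(-rT) = 0.96030916; exp(-qT) = 1.00000000
C = S_0 * exp(-qT) * N(d1) - K * exp(-rT) * N(d2)
N(d1) = 0.70871712; N(d2) = 0.43616043
C = 0.8600 * 1.00000000 * 0.70871712 - 0.7800 * 0.96030916 * 0.43616043 = 0.2828

Answer: Price = 0.2828


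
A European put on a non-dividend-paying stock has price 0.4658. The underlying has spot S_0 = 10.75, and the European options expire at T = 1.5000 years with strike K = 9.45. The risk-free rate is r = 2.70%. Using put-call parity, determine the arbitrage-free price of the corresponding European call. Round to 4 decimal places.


Answer: Call price = 2.1409

Derivation:
Put-call parity: C - P = S_0 * exp(-qT) - K * exp(-rT).
S_0 * exp(-qT) = 10.7500 * 1.00000000 = 10.75000000
K * exp(-rT) = 9.4500 * 0.96030916 = 9.07492160
C = P + S*exp(-qT) - K*exp(-rT)
C = 0.4658 + 10.75000000 - 9.07492160 = 2.1409


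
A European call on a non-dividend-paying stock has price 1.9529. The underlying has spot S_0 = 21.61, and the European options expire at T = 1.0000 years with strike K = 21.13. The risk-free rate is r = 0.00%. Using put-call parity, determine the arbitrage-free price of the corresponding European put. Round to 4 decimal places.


Put-call parity: C - P = S_0 * exp(-qT) - K * exp(-rT).
S_0 * exp(-qT) = 21.6100 * 1.00000000 = 21.61000000
K * exp(-rT) = 21.1300 * 1.00000000 = 21.13000000
P = C - S*exp(-qT) + K*exp(-rT)
P = 1.9529 - 21.61000000 + 21.13000000 = 1.4729

Answer: Put price = 1.4729


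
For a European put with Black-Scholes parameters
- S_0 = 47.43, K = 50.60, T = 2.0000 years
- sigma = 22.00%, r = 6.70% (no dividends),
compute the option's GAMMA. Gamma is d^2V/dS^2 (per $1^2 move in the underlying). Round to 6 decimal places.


d1 = 0.3783129389; d2 = 0.0671859552
phi(d1) = 0.3713913676; exp(-qT) = 1.0000000000; exp(-rT) = 0.8745900646
Gamma = exp(-qT) * phi(d1) / (S * sigma * sqrt(T)) = 1.0000000000 * 0.3713913676 / (47.4300 * 0.2200 * 1.4142135624) = 0.025168

Answer: Gamma = 0.025168


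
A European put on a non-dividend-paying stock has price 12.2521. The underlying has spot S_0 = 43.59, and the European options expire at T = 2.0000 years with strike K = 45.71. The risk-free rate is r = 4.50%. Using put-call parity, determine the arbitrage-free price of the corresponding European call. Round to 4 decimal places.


Answer: Call price = 14.0663

Derivation:
Put-call parity: C - P = S_0 * exp(-qT) - K * exp(-rT).
S_0 * exp(-qT) = 43.5900 * 1.00000000 = 43.59000000
K * exp(-rT) = 45.7100 * 0.91393119 = 41.77579448
C = P + S*exp(-qT) - K*exp(-rT)
C = 12.2521 + 43.59000000 - 41.77579448 = 14.0663


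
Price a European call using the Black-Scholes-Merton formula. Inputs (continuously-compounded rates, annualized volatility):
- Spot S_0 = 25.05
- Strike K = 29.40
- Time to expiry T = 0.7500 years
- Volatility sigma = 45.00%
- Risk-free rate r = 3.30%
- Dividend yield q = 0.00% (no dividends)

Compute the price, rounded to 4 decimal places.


d1 = (ln(S/K) + (r - q + 0.5*sigma^2) * T) / (sigma * sqrt(T)) = -0.15250604
d2 = d1 - sigma * sqrt(T) = -0.54221747
exp(-rT) = 0.97555377; exp(-qT) = 1.00000000
C = S_0 * exp(-qT) * N(d1) - K * exp(-rT) * N(d2)
N(d1) = 0.43939391; N(d2) = 0.29383435
C = 25.0500 * 1.00000000 * 0.43939391 - 29.4000 * 0.97555377 * 0.29383435 = 2.5793

Answer: Price = 2.5793


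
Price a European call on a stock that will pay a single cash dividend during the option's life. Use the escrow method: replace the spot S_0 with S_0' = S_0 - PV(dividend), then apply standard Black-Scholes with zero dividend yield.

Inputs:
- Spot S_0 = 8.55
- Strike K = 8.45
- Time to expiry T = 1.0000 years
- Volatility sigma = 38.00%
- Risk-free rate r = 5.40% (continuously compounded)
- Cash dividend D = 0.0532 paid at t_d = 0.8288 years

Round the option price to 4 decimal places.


Answer: Price = 1.5054

Derivation:
PV(D) = D * exp(-r * t_d) = 0.0532 * 0.95623154 = 0.05087152
S_0' = S_0 - PV(D) = 8.5500 - 0.05087152 = 8.49912848
d1 = (ln(S_0'/K) + (r + sigma^2/2)*T) / (sigma*sqrt(T)) = 0.34736101
d2 = d1 - sigma*sqrt(T) = -0.03263899
exp(-rT) = 0.94743211
N(d1) = 0.63583994; N(d2) = 0.48698124
C = S_0' * N(d1) - K * exp(-rT) * N(d2) = 8.49912848 * 0.63583994 - 8.4500 * 0.94743211 * 0.48698124 = 1.5054


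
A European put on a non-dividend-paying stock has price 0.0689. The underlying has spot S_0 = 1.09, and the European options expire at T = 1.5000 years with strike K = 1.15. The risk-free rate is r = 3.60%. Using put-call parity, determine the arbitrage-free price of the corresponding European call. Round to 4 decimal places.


Answer: Call price = 0.0694

Derivation:
Put-call parity: C - P = S_0 * exp(-qT) - K * exp(-rT).
S_0 * exp(-qT) = 1.0900 * 1.00000000 = 1.09000000
K * exp(-rT) = 1.1500 * 0.94743211 = 1.08954692
C = P + S*exp(-qT) - K*exp(-rT)
C = 0.0689 + 1.09000000 - 1.08954692 = 0.0694


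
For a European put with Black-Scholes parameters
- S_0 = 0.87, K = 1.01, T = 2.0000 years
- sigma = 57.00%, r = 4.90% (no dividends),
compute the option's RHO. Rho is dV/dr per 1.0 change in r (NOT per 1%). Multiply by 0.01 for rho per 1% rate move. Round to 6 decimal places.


d1 = 0.3395199284; d2 = -0.4665818022
phi(d1) = 0.3765985835; exp(-qT) = 1.0000000000; exp(-rT) = 0.9066489038
N(-d2) = 0.6796004454
Rho = -K*T*exp(-rT)*N(-d2) = -1.0100 * 2.0000 * 0.9066489038 * 0.6796004454 = -1.244641

Answer: Rho = -1.244641


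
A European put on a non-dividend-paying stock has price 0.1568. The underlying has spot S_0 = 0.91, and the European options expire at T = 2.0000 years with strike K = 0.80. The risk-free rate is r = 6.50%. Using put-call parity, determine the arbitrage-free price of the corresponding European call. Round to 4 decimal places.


Put-call parity: C - P = S_0 * exp(-qT) - K * exp(-rT).
S_0 * exp(-qT) = 0.9100 * 1.00000000 = 0.91000000
K * exp(-rT) = 0.8000 * 0.87809543 = 0.70247634
C = P + S*exp(-qT) - K*exp(-rT)
C = 0.1568 + 0.91000000 - 0.70247634 = 0.3643

Answer: Call price = 0.3643


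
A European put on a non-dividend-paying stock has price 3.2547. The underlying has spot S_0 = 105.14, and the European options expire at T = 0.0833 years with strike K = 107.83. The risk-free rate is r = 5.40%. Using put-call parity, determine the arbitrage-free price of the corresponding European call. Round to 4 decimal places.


Answer: Call price = 1.0487

Derivation:
Put-call parity: C - P = S_0 * exp(-qT) - K * exp(-rT).
S_0 * exp(-qT) = 105.1400 * 1.00000000 = 105.14000000
K * exp(-rT) = 107.8300 * 0.99551190 = 107.34604837
C = P + S*exp(-qT) - K*exp(-rT)
C = 3.2547 + 105.14000000 - 107.34604837 = 1.0487


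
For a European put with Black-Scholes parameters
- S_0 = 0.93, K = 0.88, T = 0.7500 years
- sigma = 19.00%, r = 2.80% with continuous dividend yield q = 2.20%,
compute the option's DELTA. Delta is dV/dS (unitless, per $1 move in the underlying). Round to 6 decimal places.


Answer: Delta = -0.322622

Derivation:
d1 = 0.4454723988; d2 = 0.2809275721
phi(d1) = 0.3612585535; exp(-qT) = 0.9836353794; exp(-rT) = 0.9792189646
N(-d1) = 0.3279892010
Delta = -exp(-qT) * N(-d1) = -0.9836353794 * 0.3279892010 = -0.322622


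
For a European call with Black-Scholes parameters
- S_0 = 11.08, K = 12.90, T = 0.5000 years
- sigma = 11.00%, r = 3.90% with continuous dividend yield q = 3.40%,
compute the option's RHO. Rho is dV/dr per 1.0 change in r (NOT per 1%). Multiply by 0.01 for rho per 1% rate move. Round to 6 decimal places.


Answer: Rho = 0.157371

Derivation:
d1 = -1.8842548248; d2 = -1.9620365707
phi(d1) = 0.0676000433; exp(-qT) = 0.9831436846; exp(-rT) = 0.9806888952
N(d2) = 0.0248791133
Rho = K*T*exp(-rT)*N(d2) = 12.9000 * 0.5000 * 0.9806888952 * 0.0248791133 = 0.157371


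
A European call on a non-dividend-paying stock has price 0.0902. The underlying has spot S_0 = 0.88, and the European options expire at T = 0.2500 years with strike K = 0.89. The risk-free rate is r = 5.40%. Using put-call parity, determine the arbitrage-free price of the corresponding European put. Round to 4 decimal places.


Put-call parity: C - P = S_0 * exp(-qT) - K * exp(-rT).
S_0 * exp(-qT) = 0.8800 * 1.00000000 = 0.88000000
K * exp(-rT) = 0.8900 * 0.98659072 = 0.87806574
P = C - S*exp(-qT) + K*exp(-rT)
P = 0.0902 - 0.88000000 + 0.87806574 = 0.0883

Answer: Put price = 0.0883


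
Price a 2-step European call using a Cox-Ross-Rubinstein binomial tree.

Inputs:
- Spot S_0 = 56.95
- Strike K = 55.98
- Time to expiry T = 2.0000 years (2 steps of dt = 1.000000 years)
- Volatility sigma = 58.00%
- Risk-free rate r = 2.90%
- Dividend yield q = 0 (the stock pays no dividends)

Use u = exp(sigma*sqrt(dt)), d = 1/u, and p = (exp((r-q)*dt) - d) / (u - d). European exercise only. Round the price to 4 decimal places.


dt = T/N = 1.000000
u = exp(sigma*sqrt(dt)) = 1.786038; d = 1/u = 0.559898
p = (exp((r-q)*dt) - d) / (u - d) = 0.382930
Discount per step: exp(-r*dt) = 0.971416
Stock lattice S(k, i) with i counting down-moves:
  k=0: S(0,0) = 56.9500
  k=1: S(1,0) = 101.7149; S(1,1) = 31.8862
  k=2: S(2,0) = 181.6667; S(2,1) = 56.9500; S(2,2) = 17.8530
Terminal payoffs V(N, i) = max(S_T - K, 0):
  V(2,0) = 125.686700; V(2,1) = 0.970000; V(2,2) = 0.000000
Backward induction: V(k, i) = exp(-r*dt) * [p * V(k+1, i) + (1-p) * V(k+1, i+1)].
  V(1,0) = exp(-r*dt) * [p*125.686700 + (1-p)*0.970000] = 47.334995
  V(1,1) = exp(-r*dt) * [p*0.970000 + (1-p)*0.000000] = 0.360825
  V(0,0) = exp(-r*dt) * [p*47.334995 + (1-p)*0.360825] = 17.824190

Answer: Price = V(0,0) = 17.8242


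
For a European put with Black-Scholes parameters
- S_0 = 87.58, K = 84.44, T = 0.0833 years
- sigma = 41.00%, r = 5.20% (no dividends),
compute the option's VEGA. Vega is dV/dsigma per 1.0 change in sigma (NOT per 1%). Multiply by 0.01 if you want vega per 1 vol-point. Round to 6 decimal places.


d1 = 0.4043195917; d2 = 0.2859864602
phi(d1) = 0.3676309492; exp(-qT) = 1.0000000000; exp(-rT) = 0.9956777678
Vega = S * exp(-qT) * phi(d1) * sqrt(T) = 87.5800 * 1.0000000000 * 0.3676309492 * 0.2886173938 = 9.292648

Answer: Vega = 9.292648


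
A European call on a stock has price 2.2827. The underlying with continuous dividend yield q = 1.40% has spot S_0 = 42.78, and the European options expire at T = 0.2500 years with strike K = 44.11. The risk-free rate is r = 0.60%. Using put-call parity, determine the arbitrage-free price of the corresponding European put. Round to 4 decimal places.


Put-call parity: C - P = S_0 * exp(-qT) - K * exp(-rT).
S_0 * exp(-qT) = 42.7800 * 0.99650612 = 42.63053172
K * exp(-rT) = 44.1100 * 0.99850112 = 44.04388460
P = C - S*exp(-qT) + K*exp(-rT)
P = 2.2827 - 42.63053172 + 44.04388460 = 3.6961

Answer: Put price = 3.6961


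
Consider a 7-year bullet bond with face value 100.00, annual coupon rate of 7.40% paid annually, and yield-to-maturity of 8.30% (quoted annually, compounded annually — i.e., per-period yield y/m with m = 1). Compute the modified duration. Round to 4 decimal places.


Answer: Modified duration = 5.2386

Derivation:
Coupon per period c = face * coupon_rate / m = 7.400000
Periods per year m = 1; per-period yield y/m = 0.083000
Number of cashflows N = 7
Cashflows (t years, CF_t, discount factor 1/(1+y/m)^(m*t), PV):
  t = 1.0000: CF_t = 7.400000, DF = 0.923361, PV = 6.832872
  t = 2.0000: CF_t = 7.400000, DF = 0.852596, PV = 6.309207
  t = 3.0000: CF_t = 7.400000, DF = 0.787254, PV = 5.825676
  t = 4.0000: CF_t = 7.400000, DF = 0.726919, PV = 5.379202
  t = 5.0000: CF_t = 7.400000, DF = 0.671209, PV = 4.966946
  t = 6.0000: CF_t = 7.400000, DF = 0.619768, PV = 4.586284
  t = 7.0000: CF_t = 107.400000, DF = 0.572270, PV = 61.461773
Price P = sum_t PV_t = 95.361961
First compute Macaulay numerator sum_t t * PV_t:
  t * PV_t at t = 1.0000: 6.832872
  t * PV_t at t = 2.0000: 12.618415
  t * PV_t at t = 3.0000: 17.477029
  t * PV_t at t = 4.0000: 21.516810
  t * PV_t at t = 5.0000: 24.834730
  t * PV_t at t = 6.0000: 27.517706
  t * PV_t at t = 7.0000: 430.232412
Macaulay duration D = 541.029973 / 95.361961 = 5.673436
Modified duration = D / (1 + y/m) = 5.673436 / (1 + 0.083000) = 5.238630


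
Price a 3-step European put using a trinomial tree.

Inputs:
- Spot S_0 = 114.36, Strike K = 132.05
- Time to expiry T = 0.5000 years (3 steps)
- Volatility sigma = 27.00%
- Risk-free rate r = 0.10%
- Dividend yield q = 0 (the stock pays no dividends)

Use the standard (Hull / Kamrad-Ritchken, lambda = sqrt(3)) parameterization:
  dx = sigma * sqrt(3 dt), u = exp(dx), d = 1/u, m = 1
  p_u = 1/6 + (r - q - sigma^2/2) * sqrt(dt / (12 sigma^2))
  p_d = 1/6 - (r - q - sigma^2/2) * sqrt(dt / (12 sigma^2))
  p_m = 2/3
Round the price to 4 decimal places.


Answer: Price = V(0,0) = 20.8582

Derivation:
dt = T/N = 0.166667; dx = sigma*sqrt(3*dt) = 0.190919
u = exp(dx) = 1.210361; d = 1/u = 0.826200
p_u = 0.151193, p_m = 0.666667, p_d = 0.182140
Discount per step: exp(-r*dt) = 0.999833
Stock lattice S(k, j) with j the centered position index:
  k=0: S(0,+0) = 114.3600
  k=1: S(1,-1) = 94.4842; S(1,+0) = 114.3600; S(1,+1) = 138.4169
  k=2: S(2,-2) = 78.0628; S(2,-1) = 94.4842; S(2,+0) = 114.3600; S(2,+1) = 138.4169; S(2,+2) = 167.5345
  k=3: S(3,-3) = 64.4955; S(3,-2) = 78.0628; S(3,-1) = 94.4842; S(3,+0) = 114.3600; S(3,+1) = 138.4169; S(3,+2) = 167.5345; S(3,+3) = 202.7772
Terminal payoffs V(N, j) = max(K - S_T, 0):
  V(3,-3) = 67.554537; V(3,-2) = 53.987194; V(3,-1) = 37.565808; V(3,+0) = 17.690000; V(3,+1) = 0.000000; V(3,+2) = 0.000000; V(3,+3) = 0.000000
Backward induction: V(k, j) = exp(-r*dt) * [p_u * V(k+1, j+1) + p_m * V(k+1, j) + p_d * V(k+1, j-1)]
  V(2,-2) = exp(-r*dt) * [p_u*37.565808 + p_m*53.987194 + p_d*67.554537] = 53.966553
  V(2,-1) = exp(-r*dt) * [p_u*17.690000 + p_m*37.565808 + p_d*53.987194] = 37.545455
  V(2,+0) = exp(-r*dt) * [p_u*0.000000 + p_m*17.690000 + p_d*37.565808] = 18.632467
  V(2,+1) = exp(-r*dt) * [p_u*0.000000 + p_m*0.000000 + p_d*17.690000] = 3.221521
  V(2,+2) = exp(-r*dt) * [p_u*0.000000 + p_m*0.000000 + p_d*0.000000] = 0.000000
  V(1,-1) = exp(-r*dt) * [p_u*18.632467 + p_m*37.545455 + p_d*53.966553] = 37.670600
  V(1,+0) = exp(-r*dt) * [p_u*3.221521 + p_m*18.632467 + p_d*37.545455] = 19.743958
  V(1,+1) = exp(-r*dt) * [p_u*0.000000 + p_m*3.221521 + p_d*18.632467] = 5.540476
  V(0,+0) = exp(-r*dt) * [p_u*5.540476 + p_m*19.743958 + p_d*37.670600] = 20.858171
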